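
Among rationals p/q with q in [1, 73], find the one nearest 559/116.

Expand x = 559/116 as a continued fraction with the Euclidean algorithm:
  559 = 4*116 + 95, so a_0 = 4.
  116 = 1*95 + 21, so a_1 = 1.
  95 = 4*21 + 11, so a_2 = 4.
  21 = 1*11 + 10, so a_3 = 1.
  11 = 1*10 + 1, so a_4 = 1.
  10 = 10*1 + 0, so a_5 = 10.
so x = [4; 1, 4, 1, 1, 10].
Convergents (p_i = a_i*p_{i-1} + p_{i-2}, q_i = a_i*q_{i-1} + q_{i-2} with p_{-2}=0, p_{-1}=1, q_{-2}=1, q_{-1}=0), until the denominator exceeds 73:
  i=0: a_0=4, p_0 = 4*1 + 0 = 4, q_0 = 4*0 + 1 = 1.
  i=1: a_1=1, p_1 = 1*4 + 1 = 5, q_1 = 1*1 + 0 = 1.
  i=2: a_2=4, p_2 = 4*5 + 4 = 24, q_2 = 4*1 + 1 = 5.
  i=3: a_3=1, p_3 = 1*24 + 5 = 29, q_3 = 1*5 + 1 = 6.
  i=4: a_4=1, p_4 = 1*29 + 24 = 53, q_4 = 1*6 + 5 = 11.
  i=5: a_5=10, p_5 = 10*53 + 29 = 559, q_5 = 10*11 + 6 = 116.
q_5 = 116 > 73, so the last convergent with denominator <= 73 is p_4/q_4 = 53/11.
The closest fraction with denominator <= 73 is either p_4/q_4 or the intermediate fraction (k*p_4 + p_3)/(k*q_4 + q_3) with the largest k >= 1 whose denominator stays <= 73; these approach x as k grows, and every other convergent or intermediate fraction in range is farther away.
Largest k: floor((73 - q_3)/q_4) = floor((73 - 6)/11) = 6.
That gives (6*53 + 29)/(6*11 + 6) = 347/72.
Compare the errors: |x - 53/11| = |559*11 - 53*116|/(116*11) = 1/1276, and |x - 347/72| = |559*72 - 347*116|/(116*72) = 4/8352.
Cross-multiplying, 4*1276 = 5104 < 8352 = 1*8352, so 4/8352 is smaller: the intermediate fraction 347/72 is closer to x than 53/11.

347/72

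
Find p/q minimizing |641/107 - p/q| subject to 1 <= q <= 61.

365/61

Expand x = 641/107 as a continued fraction with the Euclidean algorithm:
  641 = 5*107 + 106, so a_0 = 5.
  107 = 1*106 + 1, so a_1 = 1.
  106 = 106*1 + 0, so a_2 = 106.
so x = [5; 1, 106].
Convergents (p_i = a_i*p_{i-1} + p_{i-2}, q_i = a_i*q_{i-1} + q_{i-2} with p_{-2}=0, p_{-1}=1, q_{-2}=1, q_{-1}=0), until the denominator exceeds 61:
  i=0: a_0=5, p_0 = 5*1 + 0 = 5, q_0 = 5*0 + 1 = 1.
  i=1: a_1=1, p_1 = 1*5 + 1 = 6, q_1 = 1*1 + 0 = 1.
  i=2: a_2=106, p_2 = 106*6 + 5 = 641, q_2 = 106*1 + 1 = 107.
q_2 = 107 > 61, so the last convergent with denominator <= 61 is p_1/q_1 = 6/1.
The closest fraction with denominator <= 61 is either p_1/q_1 or the intermediate fraction (k*p_1 + p_0)/(k*q_1 + q_0) with the largest k >= 1 whose denominator stays <= 61; these approach x as k grows, and every other convergent or intermediate fraction in range is farther away.
Largest k: floor((61 - q_0)/q_1) = floor((61 - 1)/1) = 60.
That gives (60*6 + 5)/(60*1 + 1) = 365/61.
Compare the errors: |x - 6/1| = |641*1 - 6*107|/(107*1) = 1/107, and |x - 365/61| = |641*61 - 365*107|/(107*61) = 46/6527.
Cross-multiplying, 46*107 = 4922 < 6527 = 1*6527, so 46/6527 is smaller: the intermediate fraction 365/61 is closer to x than 6/1.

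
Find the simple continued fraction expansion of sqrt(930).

Write x_i = (sqrt(930) + m_i)/d_i with (m_0, d_0) = (0, 1). a_0 = floor(sqrt(930)) = 30, since 30^2 = 900 <= 930 < 961 = 31^2.
Iterate m_{i+1} = d_i*a_i - m_i, d_{i+1} = (930 - m_{i+1}^2)/d_i, a_{i+1} = floor((a_0 + m_{i+1})/d_{i+1}):
  m_1 = 1*30 - 0 = 30, d_1 = (930 - 30^2)/1 = 30/1 = 30, a_1 = floor((30 + 30)/30) = 2.
  m_2 = 30*2 - 30 = 30, d_2 = (930 - 30^2)/30 = 30/30 = 1, a_2 = floor((30 + 30)/1) = 60.
  m_3 = 1*60 - 30 = 30, d_3 = (930 - 30^2)/1 = 30/1 = 30: (m_3, d_3) = (m_1, d_1) = (30, 30), so from here the quotients repeat a_1, a_2; the period length is 2.
Hence the expansion of sqrt(930) is a_0 = 30 followed by the repeating block 2, 60 (period 2).

[30; (2, 60)]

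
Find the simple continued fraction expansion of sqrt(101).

Write x_i = (sqrt(101) + m_i)/d_i with (m_0, d_0) = (0, 1). a_0 = floor(sqrt(101)) = 10, since 10^2 = 100 <= 101 < 121 = 11^2.
Iterate m_{i+1} = d_i*a_i - m_i, d_{i+1} = (101 - m_{i+1}^2)/d_i, a_{i+1} = floor((a_0 + m_{i+1})/d_{i+1}):
  m_1 = 1*10 - 0 = 10, d_1 = (101 - 10^2)/1 = 1/1 = 1, a_1 = floor((10 + 10)/1) = 20.
  m_2 = 1*20 - 10 = 10, d_2 = (101 - 10^2)/1 = 1/1 = 1: (m_2, d_2) = (m_1, d_1) = (10, 1), so from here the quotient a_1 repeats; the period length is 1.
Hence the expansion of sqrt(101) is a_0 = 10 followed by the repeating block 20 (period 1).

[10; (20)]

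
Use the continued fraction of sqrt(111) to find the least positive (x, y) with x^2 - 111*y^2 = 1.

First expand sqrt(111) as a continued fraction. With x_i = (sqrt(111) + m_i)/d_i and (m_0, d_0) = (0, 1): a_0 = floor(sqrt(111)) = 10, since 10^2 = 100 <= 111 < 121 = 11^2.
Iterate m_{i+1} = d_i*a_i - m_i, d_{i+1} = (111 - m_{i+1}^2)/d_i, a_{i+1} = floor((a_0 + m_{i+1})/d_{i+1}):
  m_1 = 1*10 - 0 = 10, d_1 = (111 - 10^2)/1 = 11/1 = 11, a_1 = floor((10 + 10)/11) = 1.
  m_2 = 11*1 - 10 = 1, d_2 = (111 - 1^2)/11 = 110/11 = 10, a_2 = floor((10 + 1)/10) = 1.
  m_3 = 10*1 - 1 = 9, d_3 = (111 - 9^2)/10 = 30/10 = 3, a_3 = floor((10 + 9)/3) = 6.
  m_4 = 3*6 - 9 = 9, d_4 = (111 - 9^2)/3 = 30/3 = 10, a_4 = floor((10 + 9)/10) = 1.
  m_5 = 10*1 - 9 = 1, d_5 = (111 - 1^2)/10 = 110/10 = 11, a_5 = floor((10 + 1)/11) = 1.
  m_6 = 11*1 - 1 = 10, d_6 = (111 - 10^2)/11 = 11/11 = 1, a_6 = floor((10 + 10)/1) = 20.
  m_7 = 1*20 - 10 = 10, d_7 = (111 - 10^2)/1 = 11/1 = 11: (m_7, d_7) = (m_1, d_1) = (10, 11), so from here the quotients repeat a_1, ..., a_6; the period length is 6.
So sqrt(111) = [10; (1, 1, 6, 1, 1, 20)] with period length k = 6.
k is even, so the fundamental solution of x^2 - 111y^2 = 1 is (p_{k-1}, q_{k-1}) = (p_5, q_5); compute convergents through index 5.
Convergents (p_i = a_i*p_{i-1} + p_{i-2}, q_i = a_i*q_{i-1} + q_{i-2} with p_{-2}=0, p_{-1}=1, q_{-2}=1, q_{-1}=0):
  i=0: a_0=10, p_0 = 10*1 + 0 = 10, q_0 = 10*0 + 1 = 1.
  i=1: a_1=1, p_1 = 1*10 + 1 = 11, q_1 = 1*1 + 0 = 1.
  i=2: a_2=1, p_2 = 1*11 + 10 = 21, q_2 = 1*1 + 1 = 2.
  i=3: a_3=6, p_3 = 6*21 + 11 = 137, q_3 = 6*2 + 1 = 13.
  i=4: a_4=1, p_4 = 1*137 + 21 = 158, q_4 = 1*13 + 2 = 15.
  i=5: a_5=1, p_5 = 1*158 + 137 = 295, q_5 = 1*15 + 13 = 28.
Check: 295^2 - 111*28^2 = 87025 - 87024 = 1, so (x, y) = (295, 28) solves the equation, and by the theorem it is the least positive solution.

(x, y) = (295, 28)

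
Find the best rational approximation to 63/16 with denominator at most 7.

Expand x = 63/16 as a continued fraction with the Euclidean algorithm:
  63 = 3*16 + 15, so a_0 = 3.
  16 = 1*15 + 1, so a_1 = 1.
  15 = 15*1 + 0, so a_2 = 15.
so x = [3; 1, 15].
Convergents (p_i = a_i*p_{i-1} + p_{i-2}, q_i = a_i*q_{i-1} + q_{i-2} with p_{-2}=0, p_{-1}=1, q_{-2}=1, q_{-1}=0), until the denominator exceeds 7:
  i=0: a_0=3, p_0 = 3*1 + 0 = 3, q_0 = 3*0 + 1 = 1.
  i=1: a_1=1, p_1 = 1*3 + 1 = 4, q_1 = 1*1 + 0 = 1.
  i=2: a_2=15, p_2 = 15*4 + 3 = 63, q_2 = 15*1 + 1 = 16.
q_2 = 16 > 7, so the last convergent with denominator <= 7 is p_1/q_1 = 4/1.
The closest fraction with denominator <= 7 is either p_1/q_1 or the intermediate fraction (k*p_1 + p_0)/(k*q_1 + q_0) with the largest k >= 1 whose denominator stays <= 7; these approach x as k grows, and every other convergent or intermediate fraction in range is farther away.
Largest k: floor((7 - q_0)/q_1) = floor((7 - 1)/1) = 6.
That gives (6*4 + 3)/(6*1 + 1) = 27/7.
Compare the errors: |x - 4/1| = |63*1 - 4*16|/(16*1) = 1/16, and |x - 27/7| = |63*7 - 27*16|/(16*7) = 9/112.
Cross-multiplying, 1*112 = 112 < 144 = 9*16, so 1/16 is smaller: the convergent 4/1 is closer to x than 27/7.

4/1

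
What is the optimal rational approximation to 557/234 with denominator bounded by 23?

50/21

Expand x = 557/234 as a continued fraction with the Euclidean algorithm:
  557 = 2*234 + 89, so a_0 = 2.
  234 = 2*89 + 56, so a_1 = 2.
  89 = 1*56 + 33, so a_2 = 1.
  56 = 1*33 + 23, so a_3 = 1.
  33 = 1*23 + 10, so a_4 = 1.
  23 = 2*10 + 3, so a_5 = 2.
  10 = 3*3 + 1, so a_6 = 3.
  3 = 3*1 + 0, so a_7 = 3.
so x = [2; 2, 1, 1, 1, 2, 3, 3].
Convergents (p_i = a_i*p_{i-1} + p_{i-2}, q_i = a_i*q_{i-1} + q_{i-2} with p_{-2}=0, p_{-1}=1, q_{-2}=1, q_{-1}=0), until the denominator exceeds 23:
  i=0: a_0=2, p_0 = 2*1 + 0 = 2, q_0 = 2*0 + 1 = 1.
  i=1: a_1=2, p_1 = 2*2 + 1 = 5, q_1 = 2*1 + 0 = 2.
  i=2: a_2=1, p_2 = 1*5 + 2 = 7, q_2 = 1*2 + 1 = 3.
  i=3: a_3=1, p_3 = 1*7 + 5 = 12, q_3 = 1*3 + 2 = 5.
  i=4: a_4=1, p_4 = 1*12 + 7 = 19, q_4 = 1*5 + 3 = 8.
  i=5: a_5=2, p_5 = 2*19 + 12 = 50, q_5 = 2*8 + 5 = 21.
  i=6: a_6=3, p_6 = 3*50 + 19 = 169, q_6 = 3*21 + 8 = 71.
q_6 = 71 > 23, so the last convergent with denominator <= 23 is p_5/q_5 = 50/21.
The closest fraction with denominator <= 23 is either p_5/q_5 or the intermediate fraction (k*p_5 + p_4)/(k*q_5 + q_4) with the largest k >= 1 whose denominator stays <= 23; these approach x as k grows, and every other convergent or intermediate fraction in range is farther away.
Largest k: floor((23 - q_4)/q_5) = floor((23 - 8)/21) = 0.
Since k = 0, no intermediate fraction beyond p_5/q_5 has denominator <= 23, so the convergent 50/21 is the closest (its error is |557*21 - 50*234|/(234*21) = 3/4914).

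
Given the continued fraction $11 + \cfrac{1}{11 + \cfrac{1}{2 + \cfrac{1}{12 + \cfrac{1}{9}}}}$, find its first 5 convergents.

11/1, 122/11, 255/23, 3182/287, 28893/2606

Using the convergent recurrence p_i = a_i*p_{i-1} + p_{i-2}, q_i = a_i*q_{i-1} + q_{i-2} with p_{-2}=0, p_{-1}=1, q_{-2}=1, q_{-1}=0:
  i=0: a_0=11, p_0 = 11*1 + 0 = 11, q_0 = 11*0 + 1 = 1.
  i=1: a_1=11, p_1 = 11*11 + 1 = 122, q_1 = 11*1 + 0 = 11.
  i=2: a_2=2, p_2 = 2*122 + 11 = 255, q_2 = 2*11 + 1 = 23.
  i=3: a_3=12, p_3 = 12*255 + 122 = 3182, q_3 = 12*23 + 11 = 287.
  i=4: a_4=9, p_4 = 9*3182 + 255 = 28893, q_4 = 9*287 + 23 = 2606.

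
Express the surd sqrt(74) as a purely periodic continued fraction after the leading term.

Write x_i = (sqrt(74) + m_i)/d_i with (m_0, d_0) = (0, 1). a_0 = floor(sqrt(74)) = 8, since 8^2 = 64 <= 74 < 81 = 9^2.
Iterate m_{i+1} = d_i*a_i - m_i, d_{i+1} = (74 - m_{i+1}^2)/d_i, a_{i+1} = floor((a_0 + m_{i+1})/d_{i+1}):
  m_1 = 1*8 - 0 = 8, d_1 = (74 - 8^2)/1 = 10/1 = 10, a_1 = floor((8 + 8)/10) = 1.
  m_2 = 10*1 - 8 = 2, d_2 = (74 - 2^2)/10 = 70/10 = 7, a_2 = floor((8 + 2)/7) = 1.
  m_3 = 7*1 - 2 = 5, d_3 = (74 - 5^2)/7 = 49/7 = 7, a_3 = floor((8 + 5)/7) = 1.
  m_4 = 7*1 - 5 = 2, d_4 = (74 - 2^2)/7 = 70/7 = 10, a_4 = floor((8 + 2)/10) = 1.
  m_5 = 10*1 - 2 = 8, d_5 = (74 - 8^2)/10 = 10/10 = 1, a_5 = floor((8 + 8)/1) = 16.
  m_6 = 1*16 - 8 = 8, d_6 = (74 - 8^2)/1 = 10/1 = 10: (m_6, d_6) = (m_1, d_1) = (8, 10), so from here the quotients repeat a_1, ..., a_5; the period length is 5.
Hence the expansion of sqrt(74) is a_0 = 8 followed by the repeating block 1, 1, 1, 1, 16 (period 5).

[8; (1, 1, 1, 1, 16)]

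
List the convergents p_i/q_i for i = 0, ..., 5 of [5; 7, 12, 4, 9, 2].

Using the convergent recurrence p_i = a_i*p_{i-1} + p_{i-2}, q_i = a_i*q_{i-1} + q_{i-2} with p_{-2}=0, p_{-1}=1, q_{-2}=1, q_{-1}=0:
  i=0: a_0=5, p_0 = 5*1 + 0 = 5, q_0 = 5*0 + 1 = 1.
  i=1: a_1=7, p_1 = 7*5 + 1 = 36, q_1 = 7*1 + 0 = 7.
  i=2: a_2=12, p_2 = 12*36 + 5 = 437, q_2 = 12*7 + 1 = 85.
  i=3: a_3=4, p_3 = 4*437 + 36 = 1784, q_3 = 4*85 + 7 = 347.
  i=4: a_4=9, p_4 = 9*1784 + 437 = 16493, q_4 = 9*347 + 85 = 3208.
  i=5: a_5=2, p_5 = 2*16493 + 1784 = 34770, q_5 = 2*3208 + 347 = 6763.

5/1, 36/7, 437/85, 1784/347, 16493/3208, 34770/6763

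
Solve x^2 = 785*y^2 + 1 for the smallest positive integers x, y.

(x, y) = (1569, 56)

First expand sqrt(785) as a continued fraction. With x_i = (sqrt(785) + m_i)/d_i and (m_0, d_0) = (0, 1): a_0 = floor(sqrt(785)) = 28, since 28^2 = 784 <= 785 < 841 = 29^2.
Iterate m_{i+1} = d_i*a_i - m_i, d_{i+1} = (785 - m_{i+1}^2)/d_i, a_{i+1} = floor((a_0 + m_{i+1})/d_{i+1}):
  m_1 = 1*28 - 0 = 28, d_1 = (785 - 28^2)/1 = 1/1 = 1, a_1 = floor((28 + 28)/1) = 56.
  m_2 = 1*56 - 28 = 28, d_2 = (785 - 28^2)/1 = 1/1 = 1: (m_2, d_2) = (m_1, d_1) = (28, 1), so from here the quotient a_1 repeats; the period length is 1.
So sqrt(785) = [28; (56)] with period length k = 1.
k is odd, so (p_{k-1}, q_{k-1}) only solves x^2 - 785y^2 = -1 and the fundamental solution of x^2 - 785y^2 = 1 is (p_{2k-1}, q_{2k-1}) = (p_1, q_1); compute convergents through index 1, running through the period twice.
Convergents (p_i = a_i*p_{i-1} + p_{i-2}, q_i = a_i*q_{i-1} + q_{i-2} with p_{-2}=0, p_{-1}=1, q_{-2}=1, q_{-1}=0):
  i=0: a_0=28, p_0 = 28*1 + 0 = 28, q_0 = 28*0 + 1 = 1.
  i=1: a_1=56, p_1 = 56*28 + 1 = 1569, q_1 = 56*1 + 0 = 56.
Indeed p_0^2 - 785*q_0^2 = 784 - 785 = -1, not +1.
Check: 1569^2 - 785*56^2 = 2461761 - 2461760 = 1, so (x, y) = (1569, 56) solves the equation, and by the theorem it is the least positive solution.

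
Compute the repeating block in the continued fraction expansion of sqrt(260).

Write x_i = (sqrt(260) + m_i)/d_i with (m_0, d_0) = (0, 1). a_0 = floor(sqrt(260)) = 16, since 16^2 = 256 <= 260 < 289 = 17^2.
Iterate m_{i+1} = d_i*a_i - m_i, d_{i+1} = (260 - m_{i+1}^2)/d_i, a_{i+1} = floor((a_0 + m_{i+1})/d_{i+1}):
  m_1 = 1*16 - 0 = 16, d_1 = (260 - 16^2)/1 = 4/1 = 4, a_1 = floor((16 + 16)/4) = 8.
  m_2 = 4*8 - 16 = 16, d_2 = (260 - 16^2)/4 = 4/4 = 1, a_2 = floor((16 + 16)/1) = 32.
  m_3 = 1*32 - 16 = 16, d_3 = (260 - 16^2)/1 = 4/1 = 4: (m_3, d_3) = (m_1, d_1) = (16, 4), so from here the quotients repeat a_1, a_2; the period length is 2.
Hence the expansion of sqrt(260) is a_0 = 16 followed by the repeating block 8, 32 (period 2).

[16; (8, 32)]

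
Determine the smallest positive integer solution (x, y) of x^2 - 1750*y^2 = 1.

First expand sqrt(1750) as a continued fraction. With x_i = (sqrt(1750) + m_i)/d_i and (m_0, d_0) = (0, 1): a_0 = floor(sqrt(1750)) = 41, since 41^2 = 1681 <= 1750 < 1764 = 42^2.
Iterate m_{i+1} = d_i*a_i - m_i, d_{i+1} = (1750 - m_{i+1}^2)/d_i, a_{i+1} = floor((a_0 + m_{i+1})/d_{i+1}):
  m_1 = 1*41 - 0 = 41, d_1 = (1750 - 41^2)/1 = 69/1 = 69, a_1 = floor((41 + 41)/69) = 1.
  m_2 = 69*1 - 41 = 28, d_2 = (1750 - 28^2)/69 = 966/69 = 14, a_2 = floor((41 + 28)/14) = 4.
  m_3 = 14*4 - 28 = 28, d_3 = (1750 - 28^2)/14 = 966/14 = 69, a_3 = floor((41 + 28)/69) = 1.
  m_4 = 69*1 - 28 = 41, d_4 = (1750 - 41^2)/69 = 69/69 = 1, a_4 = floor((41 + 41)/1) = 82.
  m_5 = 1*82 - 41 = 41, d_5 = (1750 - 41^2)/1 = 69/1 = 69: (m_5, d_5) = (m_1, d_1) = (41, 69), so from here the quotients repeat a_1, ..., a_4; the period length is 4.
So sqrt(1750) = [41; (1, 4, 1, 82)] with period length k = 4.
k is even, so the fundamental solution of x^2 - 1750y^2 = 1 is (p_{k-1}, q_{k-1}) = (p_3, q_3); compute convergents through index 3.
Convergents (p_i = a_i*p_{i-1} + p_{i-2}, q_i = a_i*q_{i-1} + q_{i-2} with p_{-2}=0, p_{-1}=1, q_{-2}=1, q_{-1}=0):
  i=0: a_0=41, p_0 = 41*1 + 0 = 41, q_0 = 41*0 + 1 = 1.
  i=1: a_1=1, p_1 = 1*41 + 1 = 42, q_1 = 1*1 + 0 = 1.
  i=2: a_2=4, p_2 = 4*42 + 41 = 209, q_2 = 4*1 + 1 = 5.
  i=3: a_3=1, p_3 = 1*209 + 42 = 251, q_3 = 1*5 + 1 = 6.
Check: 251^2 - 1750*6^2 = 63001 - 63000 = 1, so (x, y) = (251, 6) solves the equation, and by the theorem it is the least positive solution.

(x, y) = (251, 6)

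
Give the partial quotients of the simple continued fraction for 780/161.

[4; 1, 5, 2, 3, 1, 2]

Run the Euclidean algorithm on 780 and 161; the successive quotients are the partial quotients a_0, a_1, ... (each step inverts the fractional part left over by the previous one):
  780 = 4*161 + 136, so a_0 = 4.
  161 = 1*136 + 25, so a_1 = 1.
  136 = 5*25 + 11, so a_2 = 5.
  25 = 2*11 + 3, so a_3 = 2.
  11 = 3*3 + 2, so a_4 = 3.
  3 = 1*2 + 1, so a_5 = 1.
  2 = 2*1 + 0, so a_6 = 2.
The remainder reaches 0 after 7 divisions, so the expansion has 7 partial quotients, read off in order.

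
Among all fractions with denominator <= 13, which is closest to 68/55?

Expand x = 68/55 as a continued fraction with the Euclidean algorithm:
  68 = 1*55 + 13, so a_0 = 1.
  55 = 4*13 + 3, so a_1 = 4.
  13 = 4*3 + 1, so a_2 = 4.
  3 = 3*1 + 0, so a_3 = 3.
so x = [1; 4, 4, 3].
Convergents (p_i = a_i*p_{i-1} + p_{i-2}, q_i = a_i*q_{i-1} + q_{i-2} with p_{-2}=0, p_{-1}=1, q_{-2}=1, q_{-1}=0), until the denominator exceeds 13:
  i=0: a_0=1, p_0 = 1*1 + 0 = 1, q_0 = 1*0 + 1 = 1.
  i=1: a_1=4, p_1 = 4*1 + 1 = 5, q_1 = 4*1 + 0 = 4.
  i=2: a_2=4, p_2 = 4*5 + 1 = 21, q_2 = 4*4 + 1 = 17.
q_2 = 17 > 13, so the last convergent with denominator <= 13 is p_1/q_1 = 5/4.
The closest fraction with denominator <= 13 is either p_1/q_1 or the intermediate fraction (k*p_1 + p_0)/(k*q_1 + q_0) with the largest k >= 1 whose denominator stays <= 13; these approach x as k grows, and every other convergent or intermediate fraction in range is farther away.
Largest k: floor((13 - q_0)/q_1) = floor((13 - 1)/4) = 3.
That gives (3*5 + 1)/(3*4 + 1) = 16/13.
Compare the errors: |x - 5/4| = |68*4 - 5*55|/(55*4) = 3/220, and |x - 16/13| = |68*13 - 16*55|/(55*13) = 4/715.
Cross-multiplying, 4*220 = 880 < 2145 = 3*715, so 4/715 is smaller: the intermediate fraction 16/13 is closer to x than 5/4.

16/13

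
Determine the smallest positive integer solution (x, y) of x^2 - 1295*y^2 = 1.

First expand sqrt(1295) as a continued fraction. With x_i = (sqrt(1295) + m_i)/d_i and (m_0, d_0) = (0, 1): a_0 = floor(sqrt(1295)) = 35, since 35^2 = 1225 <= 1295 < 1296 = 36^2.
Iterate m_{i+1} = d_i*a_i - m_i, d_{i+1} = (1295 - m_{i+1}^2)/d_i, a_{i+1} = floor((a_0 + m_{i+1})/d_{i+1}):
  m_1 = 1*35 - 0 = 35, d_1 = (1295 - 35^2)/1 = 70/1 = 70, a_1 = floor((35 + 35)/70) = 1.
  m_2 = 70*1 - 35 = 35, d_2 = (1295 - 35^2)/70 = 70/70 = 1, a_2 = floor((35 + 35)/1) = 70.
  m_3 = 1*70 - 35 = 35, d_3 = (1295 - 35^2)/1 = 70/1 = 70: (m_3, d_3) = (m_1, d_1) = (35, 70), so from here the quotients repeat a_1, a_2; the period length is 2.
So sqrt(1295) = [35; (1, 70)] with period length k = 2.
k is even, so the fundamental solution of x^2 - 1295y^2 = 1 is (p_{k-1}, q_{k-1}) = (p_1, q_1); compute convergents through index 1.
Convergents (p_i = a_i*p_{i-1} + p_{i-2}, q_i = a_i*q_{i-1} + q_{i-2} with p_{-2}=0, p_{-1}=1, q_{-2}=1, q_{-1}=0):
  i=0: a_0=35, p_0 = 35*1 + 0 = 35, q_0 = 35*0 + 1 = 1.
  i=1: a_1=1, p_1 = 1*35 + 1 = 36, q_1 = 1*1 + 0 = 1.
Check: 36^2 - 1295*1^2 = 1296 - 1295 = 1, so (x, y) = (36, 1) solves the equation, and by the theorem it is the least positive solution.

(x, y) = (36, 1)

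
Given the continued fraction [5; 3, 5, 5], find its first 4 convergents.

5/1, 16/3, 85/16, 441/83

Using the convergent recurrence p_i = a_i*p_{i-1} + p_{i-2}, q_i = a_i*q_{i-1} + q_{i-2} with p_{-2}=0, p_{-1}=1, q_{-2}=1, q_{-1}=0:
  i=0: a_0=5, p_0 = 5*1 + 0 = 5, q_0 = 5*0 + 1 = 1.
  i=1: a_1=3, p_1 = 3*5 + 1 = 16, q_1 = 3*1 + 0 = 3.
  i=2: a_2=5, p_2 = 5*16 + 5 = 85, q_2 = 5*3 + 1 = 16.
  i=3: a_3=5, p_3 = 5*85 + 16 = 441, q_3 = 5*16 + 3 = 83.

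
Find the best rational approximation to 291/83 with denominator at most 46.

Expand x = 291/83 as a continued fraction with the Euclidean algorithm:
  291 = 3*83 + 42, so a_0 = 3.
  83 = 1*42 + 41, so a_1 = 1.
  42 = 1*41 + 1, so a_2 = 1.
  41 = 41*1 + 0, so a_3 = 41.
so x = [3; 1, 1, 41].
Convergents (p_i = a_i*p_{i-1} + p_{i-2}, q_i = a_i*q_{i-1} + q_{i-2} with p_{-2}=0, p_{-1}=1, q_{-2}=1, q_{-1}=0), until the denominator exceeds 46:
  i=0: a_0=3, p_0 = 3*1 + 0 = 3, q_0 = 3*0 + 1 = 1.
  i=1: a_1=1, p_1 = 1*3 + 1 = 4, q_1 = 1*1 + 0 = 1.
  i=2: a_2=1, p_2 = 1*4 + 3 = 7, q_2 = 1*1 + 1 = 2.
  i=3: a_3=41, p_3 = 41*7 + 4 = 291, q_3 = 41*2 + 1 = 83.
q_3 = 83 > 46, so the last convergent with denominator <= 46 is p_2/q_2 = 7/2.
The closest fraction with denominator <= 46 is either p_2/q_2 or the intermediate fraction (k*p_2 + p_1)/(k*q_2 + q_1) with the largest k >= 1 whose denominator stays <= 46; these approach x as k grows, and every other convergent or intermediate fraction in range is farther away.
Largest k: floor((46 - q_1)/q_2) = floor((46 - 1)/2) = 22.
That gives (22*7 + 4)/(22*2 + 1) = 158/45.
Compare the errors: |x - 7/2| = |291*2 - 7*83|/(83*2) = 1/166, and |x - 158/45| = |291*45 - 158*83|/(83*45) = 19/3735.
Cross-multiplying, 19*166 = 3154 < 3735 = 1*3735, so 19/3735 is smaller: the intermediate fraction 158/45 is closer to x than 7/2.

158/45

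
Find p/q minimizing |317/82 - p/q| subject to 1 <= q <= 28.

58/15

Expand x = 317/82 as a continued fraction with the Euclidean algorithm:
  317 = 3*82 + 71, so a_0 = 3.
  82 = 1*71 + 11, so a_1 = 1.
  71 = 6*11 + 5, so a_2 = 6.
  11 = 2*5 + 1, so a_3 = 2.
  5 = 5*1 + 0, so a_4 = 5.
so x = [3; 1, 6, 2, 5].
Convergents (p_i = a_i*p_{i-1} + p_{i-2}, q_i = a_i*q_{i-1} + q_{i-2} with p_{-2}=0, p_{-1}=1, q_{-2}=1, q_{-1}=0), until the denominator exceeds 28:
  i=0: a_0=3, p_0 = 3*1 + 0 = 3, q_0 = 3*0 + 1 = 1.
  i=1: a_1=1, p_1 = 1*3 + 1 = 4, q_1 = 1*1 + 0 = 1.
  i=2: a_2=6, p_2 = 6*4 + 3 = 27, q_2 = 6*1 + 1 = 7.
  i=3: a_3=2, p_3 = 2*27 + 4 = 58, q_3 = 2*7 + 1 = 15.
  i=4: a_4=5, p_4 = 5*58 + 27 = 317, q_4 = 5*15 + 7 = 82.
q_4 = 82 > 28, so the last convergent with denominator <= 28 is p_3/q_3 = 58/15.
The closest fraction with denominator <= 28 is either p_3/q_3 or the intermediate fraction (k*p_3 + p_2)/(k*q_3 + q_2) with the largest k >= 1 whose denominator stays <= 28; these approach x as k grows, and every other convergent or intermediate fraction in range is farther away.
Largest k: floor((28 - q_2)/q_3) = floor((28 - 7)/15) = 1.
That gives (1*58 + 27)/(1*15 + 7) = 85/22.
Compare the errors: |x - 58/15| = |317*15 - 58*82|/(82*15) = 1/1230, and |x - 85/22| = |317*22 - 85*82|/(82*22) = 4/1804.
Cross-multiplying, 1*1804 = 1804 < 4920 = 4*1230, so 1/1230 is smaller: the convergent 58/15 is closer to x than 85/22.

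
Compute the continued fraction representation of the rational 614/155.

Run the Euclidean algorithm on 614 and 155; the successive quotients are the partial quotients a_0, a_1, ... (each step inverts the fractional part left over by the previous one):
  614 = 3*155 + 149, so a_0 = 3.
  155 = 1*149 + 6, so a_1 = 1.
  149 = 24*6 + 5, so a_2 = 24.
  6 = 1*5 + 1, so a_3 = 1.
  5 = 5*1 + 0, so a_4 = 5.
The remainder reaches 0 after 5 divisions, so the expansion has 5 partial quotients, read off in order.

[3; 1, 24, 1, 5]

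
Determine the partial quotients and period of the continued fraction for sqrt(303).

Write x_i = (sqrt(303) + m_i)/d_i with (m_0, d_0) = (0, 1). a_0 = floor(sqrt(303)) = 17, since 17^2 = 289 <= 303 < 324 = 18^2.
Iterate m_{i+1} = d_i*a_i - m_i, d_{i+1} = (303 - m_{i+1}^2)/d_i, a_{i+1} = floor((a_0 + m_{i+1})/d_{i+1}):
  m_1 = 1*17 - 0 = 17, d_1 = (303 - 17^2)/1 = 14/1 = 14, a_1 = floor((17 + 17)/14) = 2.
  m_2 = 14*2 - 17 = 11, d_2 = (303 - 11^2)/14 = 182/14 = 13, a_2 = floor((17 + 11)/13) = 2.
  m_3 = 13*2 - 11 = 15, d_3 = (303 - 15^2)/13 = 78/13 = 6, a_3 = floor((17 + 15)/6) = 5.
  m_4 = 6*5 - 15 = 15, d_4 = (303 - 15^2)/6 = 78/6 = 13, a_4 = floor((17 + 15)/13) = 2.
  m_5 = 13*2 - 15 = 11, d_5 = (303 - 11^2)/13 = 182/13 = 14, a_5 = floor((17 + 11)/14) = 2.
  m_6 = 14*2 - 11 = 17, d_6 = (303 - 17^2)/14 = 14/14 = 1, a_6 = floor((17 + 17)/1) = 34.
  m_7 = 1*34 - 17 = 17, d_7 = (303 - 17^2)/1 = 14/1 = 14: (m_7, d_7) = (m_1, d_1) = (17, 14), so from here the quotients repeat a_1, ..., a_6; the period length is 6.
Hence the expansion of sqrt(303) is a_0 = 17 followed by the repeating block 2, 2, 5, 2, 2, 34 (period 6).

[17; (2, 2, 5, 2, 2, 34)]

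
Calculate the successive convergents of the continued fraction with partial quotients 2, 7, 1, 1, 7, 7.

2/1, 15/7, 17/8, 32/15, 241/113, 1719/806

Using the convergent recurrence p_i = a_i*p_{i-1} + p_{i-2}, q_i = a_i*q_{i-1} + q_{i-2} with p_{-2}=0, p_{-1}=1, q_{-2}=1, q_{-1}=0:
  i=0: a_0=2, p_0 = 2*1 + 0 = 2, q_0 = 2*0 + 1 = 1.
  i=1: a_1=7, p_1 = 7*2 + 1 = 15, q_1 = 7*1 + 0 = 7.
  i=2: a_2=1, p_2 = 1*15 + 2 = 17, q_2 = 1*7 + 1 = 8.
  i=3: a_3=1, p_3 = 1*17 + 15 = 32, q_3 = 1*8 + 7 = 15.
  i=4: a_4=7, p_4 = 7*32 + 17 = 241, q_4 = 7*15 + 8 = 113.
  i=5: a_5=7, p_5 = 7*241 + 32 = 1719, q_5 = 7*113 + 15 = 806.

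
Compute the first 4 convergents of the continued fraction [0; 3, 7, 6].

Using the convergent recurrence p_i = a_i*p_{i-1} + p_{i-2}, q_i = a_i*q_{i-1} + q_{i-2} with p_{-2}=0, p_{-1}=1, q_{-2}=1, q_{-1}=0:
  i=0: a_0=0, p_0 = 0*1 + 0 = 0, q_0 = 0*0 + 1 = 1.
  i=1: a_1=3, p_1 = 3*0 + 1 = 1, q_1 = 3*1 + 0 = 3.
  i=2: a_2=7, p_2 = 7*1 + 0 = 7, q_2 = 7*3 + 1 = 22.
  i=3: a_3=6, p_3 = 6*7 + 1 = 43, q_3 = 6*22 + 3 = 135.

0/1, 1/3, 7/22, 43/135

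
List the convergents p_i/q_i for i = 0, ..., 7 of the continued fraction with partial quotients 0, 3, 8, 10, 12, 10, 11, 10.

Using the convergent recurrence p_i = a_i*p_{i-1} + p_{i-2}, q_i = a_i*q_{i-1} + q_{i-2} with p_{-2}=0, p_{-1}=1, q_{-2}=1, q_{-1}=0:
  i=0: a_0=0, p_0 = 0*1 + 0 = 0, q_0 = 0*0 + 1 = 1.
  i=1: a_1=3, p_1 = 3*0 + 1 = 1, q_1 = 3*1 + 0 = 3.
  i=2: a_2=8, p_2 = 8*1 + 0 = 8, q_2 = 8*3 + 1 = 25.
  i=3: a_3=10, p_3 = 10*8 + 1 = 81, q_3 = 10*25 + 3 = 253.
  i=4: a_4=12, p_4 = 12*81 + 8 = 980, q_4 = 12*253 + 25 = 3061.
  i=5: a_5=10, p_5 = 10*980 + 81 = 9881, q_5 = 10*3061 + 253 = 30863.
  i=6: a_6=11, p_6 = 11*9881 + 980 = 109671, q_6 = 11*30863 + 3061 = 342554.
  i=7: a_7=10, p_7 = 10*109671 + 9881 = 1106591, q_7 = 10*342554 + 30863 = 3456403.

0/1, 1/3, 8/25, 81/253, 980/3061, 9881/30863, 109671/342554, 1106591/3456403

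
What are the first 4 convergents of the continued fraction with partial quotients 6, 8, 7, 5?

6/1, 49/8, 349/57, 1794/293

Using the convergent recurrence p_i = a_i*p_{i-1} + p_{i-2}, q_i = a_i*q_{i-1} + q_{i-2} with p_{-2}=0, p_{-1}=1, q_{-2}=1, q_{-1}=0:
  i=0: a_0=6, p_0 = 6*1 + 0 = 6, q_0 = 6*0 + 1 = 1.
  i=1: a_1=8, p_1 = 8*6 + 1 = 49, q_1 = 8*1 + 0 = 8.
  i=2: a_2=7, p_2 = 7*49 + 6 = 349, q_2 = 7*8 + 1 = 57.
  i=3: a_3=5, p_3 = 5*349 + 49 = 1794, q_3 = 5*57 + 8 = 293.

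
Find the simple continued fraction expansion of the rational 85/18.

Run the Euclidean algorithm on 85 and 18; the successive quotients are the partial quotients a_0, a_1, ... (each step inverts the fractional part left over by the previous one):
  85 = 4*18 + 13, so a_0 = 4.
  18 = 1*13 + 5, so a_1 = 1.
  13 = 2*5 + 3, so a_2 = 2.
  5 = 1*3 + 2, so a_3 = 1.
  3 = 1*2 + 1, so a_4 = 1.
  2 = 2*1 + 0, so a_5 = 2.
The remainder reaches 0 after 6 divisions, so the expansion has 6 partial quotients, read off in order.

[4; 1, 2, 1, 1, 2]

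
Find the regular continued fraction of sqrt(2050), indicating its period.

[45; (3, 1, 1, 1, 1, 3, 90)]

Write x_i = (sqrt(2050) + m_i)/d_i with (m_0, d_0) = (0, 1). a_0 = floor(sqrt(2050)) = 45, since 45^2 = 2025 <= 2050 < 2116 = 46^2.
Iterate m_{i+1} = d_i*a_i - m_i, d_{i+1} = (2050 - m_{i+1}^2)/d_i, a_{i+1} = floor((a_0 + m_{i+1})/d_{i+1}):
  m_1 = 1*45 - 0 = 45, d_1 = (2050 - 45^2)/1 = 25/1 = 25, a_1 = floor((45 + 45)/25) = 3.
  m_2 = 25*3 - 45 = 30, d_2 = (2050 - 30^2)/25 = 1150/25 = 46, a_2 = floor((45 + 30)/46) = 1.
  m_3 = 46*1 - 30 = 16, d_3 = (2050 - 16^2)/46 = 1794/46 = 39, a_3 = floor((45 + 16)/39) = 1.
  m_4 = 39*1 - 16 = 23, d_4 = (2050 - 23^2)/39 = 1521/39 = 39, a_4 = floor((45 + 23)/39) = 1.
  m_5 = 39*1 - 23 = 16, d_5 = (2050 - 16^2)/39 = 1794/39 = 46, a_5 = floor((45 + 16)/46) = 1.
  m_6 = 46*1 - 16 = 30, d_6 = (2050 - 30^2)/46 = 1150/46 = 25, a_6 = floor((45 + 30)/25) = 3.
  m_7 = 25*3 - 30 = 45, d_7 = (2050 - 45^2)/25 = 25/25 = 1, a_7 = floor((45 + 45)/1) = 90.
  m_8 = 1*90 - 45 = 45, d_8 = (2050 - 45^2)/1 = 25/1 = 25: (m_8, d_8) = (m_1, d_1) = (45, 25), so from here the quotients repeat a_1, ..., a_7; the period length is 7.
Hence the expansion of sqrt(2050) is a_0 = 45 followed by the repeating block 3, 1, 1, 1, 1, 3, 90 (period 7).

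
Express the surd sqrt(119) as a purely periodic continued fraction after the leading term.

[10; (1, 9, 1, 20)]

Write x_i = (sqrt(119) + m_i)/d_i with (m_0, d_0) = (0, 1). a_0 = floor(sqrt(119)) = 10, since 10^2 = 100 <= 119 < 121 = 11^2.
Iterate m_{i+1} = d_i*a_i - m_i, d_{i+1} = (119 - m_{i+1}^2)/d_i, a_{i+1} = floor((a_0 + m_{i+1})/d_{i+1}):
  m_1 = 1*10 - 0 = 10, d_1 = (119 - 10^2)/1 = 19/1 = 19, a_1 = floor((10 + 10)/19) = 1.
  m_2 = 19*1 - 10 = 9, d_2 = (119 - 9^2)/19 = 38/19 = 2, a_2 = floor((10 + 9)/2) = 9.
  m_3 = 2*9 - 9 = 9, d_3 = (119 - 9^2)/2 = 38/2 = 19, a_3 = floor((10 + 9)/19) = 1.
  m_4 = 19*1 - 9 = 10, d_4 = (119 - 10^2)/19 = 19/19 = 1, a_4 = floor((10 + 10)/1) = 20.
  m_5 = 1*20 - 10 = 10, d_5 = (119 - 10^2)/1 = 19/1 = 19: (m_5, d_5) = (m_1, d_1) = (10, 19), so from here the quotients repeat a_1, ..., a_4; the period length is 4.
Hence the expansion of sqrt(119) is a_0 = 10 followed by the repeating block 1, 9, 1, 20 (period 4).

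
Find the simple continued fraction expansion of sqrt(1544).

Write x_i = (sqrt(1544) + m_i)/d_i with (m_0, d_0) = (0, 1). a_0 = floor(sqrt(1544)) = 39, since 39^2 = 1521 <= 1544 < 1600 = 40^2.
Iterate m_{i+1} = d_i*a_i - m_i, d_{i+1} = (1544 - m_{i+1}^2)/d_i, a_{i+1} = floor((a_0 + m_{i+1})/d_{i+1}):
  m_1 = 1*39 - 0 = 39, d_1 = (1544 - 39^2)/1 = 23/1 = 23, a_1 = floor((39 + 39)/23) = 3.
  m_2 = 23*3 - 39 = 30, d_2 = (1544 - 30^2)/23 = 644/23 = 28, a_2 = floor((39 + 30)/28) = 2.
  m_3 = 28*2 - 30 = 26, d_3 = (1544 - 26^2)/28 = 868/28 = 31, a_3 = floor((39 + 26)/31) = 2.
  m_4 = 31*2 - 26 = 36, d_4 = (1544 - 36^2)/31 = 248/31 = 8, a_4 = floor((39 + 36)/8) = 9.
  m_5 = 8*9 - 36 = 36, d_5 = (1544 - 36^2)/8 = 248/8 = 31, a_5 = floor((39 + 36)/31) = 2.
  m_6 = 31*2 - 36 = 26, d_6 = (1544 - 26^2)/31 = 868/31 = 28, a_6 = floor((39 + 26)/28) = 2.
  m_7 = 28*2 - 26 = 30, d_7 = (1544 - 30^2)/28 = 644/28 = 23, a_7 = floor((39 + 30)/23) = 3.
  m_8 = 23*3 - 30 = 39, d_8 = (1544 - 39^2)/23 = 23/23 = 1, a_8 = floor((39 + 39)/1) = 78.
  m_9 = 1*78 - 39 = 39, d_9 = (1544 - 39^2)/1 = 23/1 = 23: (m_9, d_9) = (m_1, d_1) = (39, 23), so from here the quotients repeat a_1, ..., a_8; the period length is 8.
Hence the expansion of sqrt(1544) is a_0 = 39 followed by the repeating block 3, 2, 2, 9, 2, 2, 3, 78 (period 8).

[39; (3, 2, 2, 9, 2, 2, 3, 78)]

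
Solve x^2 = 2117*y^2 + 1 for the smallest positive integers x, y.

First expand sqrt(2117) as a continued fraction. With x_i = (sqrt(2117) + m_i)/d_i and (m_0, d_0) = (0, 1): a_0 = floor(sqrt(2117)) = 46, since 46^2 = 2116 <= 2117 < 2209 = 47^2.
Iterate m_{i+1} = d_i*a_i - m_i, d_{i+1} = (2117 - m_{i+1}^2)/d_i, a_{i+1} = floor((a_0 + m_{i+1})/d_{i+1}):
  m_1 = 1*46 - 0 = 46, d_1 = (2117 - 46^2)/1 = 1/1 = 1, a_1 = floor((46 + 46)/1) = 92.
  m_2 = 1*92 - 46 = 46, d_2 = (2117 - 46^2)/1 = 1/1 = 1: (m_2, d_2) = (m_1, d_1) = (46, 1), so from here the quotient a_1 repeats; the period length is 1.
So sqrt(2117) = [46; (92)] with period length k = 1.
k is odd, so (p_{k-1}, q_{k-1}) only solves x^2 - 2117y^2 = -1 and the fundamental solution of x^2 - 2117y^2 = 1 is (p_{2k-1}, q_{2k-1}) = (p_1, q_1); compute convergents through index 1, running through the period twice.
Convergents (p_i = a_i*p_{i-1} + p_{i-2}, q_i = a_i*q_{i-1} + q_{i-2} with p_{-2}=0, p_{-1}=1, q_{-2}=1, q_{-1}=0):
  i=0: a_0=46, p_0 = 46*1 + 0 = 46, q_0 = 46*0 + 1 = 1.
  i=1: a_1=92, p_1 = 92*46 + 1 = 4233, q_1 = 92*1 + 0 = 92.
Indeed p_0^2 - 2117*q_0^2 = 2116 - 2117 = -1, not +1.
Check: 4233^2 - 2117*92^2 = 17918289 - 17918288 = 1, so (x, y) = (4233, 92) solves the equation, and by the theorem it is the least positive solution.

(x, y) = (4233, 92)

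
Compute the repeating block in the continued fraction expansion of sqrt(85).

Write x_i = (sqrt(85) + m_i)/d_i with (m_0, d_0) = (0, 1). a_0 = floor(sqrt(85)) = 9, since 9^2 = 81 <= 85 < 100 = 10^2.
Iterate m_{i+1} = d_i*a_i - m_i, d_{i+1} = (85 - m_{i+1}^2)/d_i, a_{i+1} = floor((a_0 + m_{i+1})/d_{i+1}):
  m_1 = 1*9 - 0 = 9, d_1 = (85 - 9^2)/1 = 4/1 = 4, a_1 = floor((9 + 9)/4) = 4.
  m_2 = 4*4 - 9 = 7, d_2 = (85 - 7^2)/4 = 36/4 = 9, a_2 = floor((9 + 7)/9) = 1.
  m_3 = 9*1 - 7 = 2, d_3 = (85 - 2^2)/9 = 81/9 = 9, a_3 = floor((9 + 2)/9) = 1.
  m_4 = 9*1 - 2 = 7, d_4 = (85 - 7^2)/9 = 36/9 = 4, a_4 = floor((9 + 7)/4) = 4.
  m_5 = 4*4 - 7 = 9, d_5 = (85 - 9^2)/4 = 4/4 = 1, a_5 = floor((9 + 9)/1) = 18.
  m_6 = 1*18 - 9 = 9, d_6 = (85 - 9^2)/1 = 4/1 = 4: (m_6, d_6) = (m_1, d_1) = (9, 4), so from here the quotients repeat a_1, ..., a_5; the period length is 5.
Hence the expansion of sqrt(85) is a_0 = 9 followed by the repeating block 4, 1, 1, 4, 18 (period 5).

[9; (4, 1, 1, 4, 18)]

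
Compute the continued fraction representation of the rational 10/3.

[3; 3]

Run the Euclidean algorithm on 10 and 3; the successive quotients are the partial quotients a_0, a_1, ... (each step inverts the fractional part left over by the previous one):
  10 = 3*3 + 1, so a_0 = 3.
  3 = 3*1 + 0, so a_1 = 3.
The remainder reaches 0 after 2 divisions, so the expansion has 2 partial quotients, read off in order.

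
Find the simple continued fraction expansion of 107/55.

Run the Euclidean algorithm on 107 and 55; the successive quotients are the partial quotients a_0, a_1, ... (each step inverts the fractional part left over by the previous one):
  107 = 1*55 + 52, so a_0 = 1.
  55 = 1*52 + 3, so a_1 = 1.
  52 = 17*3 + 1, so a_2 = 17.
  3 = 3*1 + 0, so a_3 = 3.
The remainder reaches 0 after 4 divisions, so the expansion has 4 partial quotients, read off in order.

[1; 1, 17, 3]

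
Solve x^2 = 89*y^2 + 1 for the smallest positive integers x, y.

(x, y) = (500001, 53000)

First expand sqrt(89) as a continued fraction. With x_i = (sqrt(89) + m_i)/d_i and (m_0, d_0) = (0, 1): a_0 = floor(sqrt(89)) = 9, since 9^2 = 81 <= 89 < 100 = 10^2.
Iterate m_{i+1} = d_i*a_i - m_i, d_{i+1} = (89 - m_{i+1}^2)/d_i, a_{i+1} = floor((a_0 + m_{i+1})/d_{i+1}):
  m_1 = 1*9 - 0 = 9, d_1 = (89 - 9^2)/1 = 8/1 = 8, a_1 = floor((9 + 9)/8) = 2.
  m_2 = 8*2 - 9 = 7, d_2 = (89 - 7^2)/8 = 40/8 = 5, a_2 = floor((9 + 7)/5) = 3.
  m_3 = 5*3 - 7 = 8, d_3 = (89 - 8^2)/5 = 25/5 = 5, a_3 = floor((9 + 8)/5) = 3.
  m_4 = 5*3 - 8 = 7, d_4 = (89 - 7^2)/5 = 40/5 = 8, a_4 = floor((9 + 7)/8) = 2.
  m_5 = 8*2 - 7 = 9, d_5 = (89 - 9^2)/8 = 8/8 = 1, a_5 = floor((9 + 9)/1) = 18.
  m_6 = 1*18 - 9 = 9, d_6 = (89 - 9^2)/1 = 8/1 = 8: (m_6, d_6) = (m_1, d_1) = (9, 8), so from here the quotients repeat a_1, ..., a_5; the period length is 5.
So sqrt(89) = [9; (2, 3, 3, 2, 18)] with period length k = 5.
k is odd, so (p_{k-1}, q_{k-1}) only solves x^2 - 89y^2 = -1 and the fundamental solution of x^2 - 89y^2 = 1 is (p_{2k-1}, q_{2k-1}) = (p_9, q_9); compute convergents through index 9, running through the period twice.
Convergents (p_i = a_i*p_{i-1} + p_{i-2}, q_i = a_i*q_{i-1} + q_{i-2} with p_{-2}=0, p_{-1}=1, q_{-2}=1, q_{-1}=0):
  i=0: a_0=9, p_0 = 9*1 + 0 = 9, q_0 = 9*0 + 1 = 1.
  i=1: a_1=2, p_1 = 2*9 + 1 = 19, q_1 = 2*1 + 0 = 2.
  i=2: a_2=3, p_2 = 3*19 + 9 = 66, q_2 = 3*2 + 1 = 7.
  i=3: a_3=3, p_3 = 3*66 + 19 = 217, q_3 = 3*7 + 2 = 23.
  i=4: a_4=2, p_4 = 2*217 + 66 = 500, q_4 = 2*23 + 7 = 53.
  i=5: a_5=18, p_5 = 18*500 + 217 = 9217, q_5 = 18*53 + 23 = 977.
  i=6: a_6=2, p_6 = 2*9217 + 500 = 18934, q_6 = 2*977 + 53 = 2007.
  i=7: a_7=3, p_7 = 3*18934 + 9217 = 66019, q_7 = 3*2007 + 977 = 6998.
  i=8: a_8=3, p_8 = 3*66019 + 18934 = 216991, q_8 = 3*6998 + 2007 = 23001.
  i=9: a_9=2, p_9 = 2*216991 + 66019 = 500001, q_9 = 2*23001 + 6998 = 53000.
Indeed p_4^2 - 89*q_4^2 = 250000 - 250001 = -1, not +1.
Check: 500001^2 - 89*53000^2 = 250001000001 - 250001000000 = 1, so (x, y) = (500001, 53000) solves the equation, and by the theorem it is the least positive solution.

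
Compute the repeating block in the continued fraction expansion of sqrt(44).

Write x_i = (sqrt(44) + m_i)/d_i with (m_0, d_0) = (0, 1). a_0 = floor(sqrt(44)) = 6, since 6^2 = 36 <= 44 < 49 = 7^2.
Iterate m_{i+1} = d_i*a_i - m_i, d_{i+1} = (44 - m_{i+1}^2)/d_i, a_{i+1} = floor((a_0 + m_{i+1})/d_{i+1}):
  m_1 = 1*6 - 0 = 6, d_1 = (44 - 6^2)/1 = 8/1 = 8, a_1 = floor((6 + 6)/8) = 1.
  m_2 = 8*1 - 6 = 2, d_2 = (44 - 2^2)/8 = 40/8 = 5, a_2 = floor((6 + 2)/5) = 1.
  m_3 = 5*1 - 2 = 3, d_3 = (44 - 3^2)/5 = 35/5 = 7, a_3 = floor((6 + 3)/7) = 1.
  m_4 = 7*1 - 3 = 4, d_4 = (44 - 4^2)/7 = 28/7 = 4, a_4 = floor((6 + 4)/4) = 2.
  m_5 = 4*2 - 4 = 4, d_5 = (44 - 4^2)/4 = 28/4 = 7, a_5 = floor((6 + 4)/7) = 1.
  m_6 = 7*1 - 4 = 3, d_6 = (44 - 3^2)/7 = 35/7 = 5, a_6 = floor((6 + 3)/5) = 1.
  m_7 = 5*1 - 3 = 2, d_7 = (44 - 2^2)/5 = 40/5 = 8, a_7 = floor((6 + 2)/8) = 1.
  m_8 = 8*1 - 2 = 6, d_8 = (44 - 6^2)/8 = 8/8 = 1, a_8 = floor((6 + 6)/1) = 12.
  m_9 = 1*12 - 6 = 6, d_9 = (44 - 6^2)/1 = 8/1 = 8: (m_9, d_9) = (m_1, d_1) = (6, 8), so from here the quotients repeat a_1, ..., a_8; the period length is 8.
Hence the expansion of sqrt(44) is a_0 = 6 followed by the repeating block 1, 1, 1, 2, 1, 1, 1, 12 (period 8).

[6; (1, 1, 1, 2, 1, 1, 1, 12)]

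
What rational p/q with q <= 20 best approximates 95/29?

Expand x = 95/29 as a continued fraction with the Euclidean algorithm:
  95 = 3*29 + 8, so a_0 = 3.
  29 = 3*8 + 5, so a_1 = 3.
  8 = 1*5 + 3, so a_2 = 1.
  5 = 1*3 + 2, so a_3 = 1.
  3 = 1*2 + 1, so a_4 = 1.
  2 = 2*1 + 0, so a_5 = 2.
so x = [3; 3, 1, 1, 1, 2].
Convergents (p_i = a_i*p_{i-1} + p_{i-2}, q_i = a_i*q_{i-1} + q_{i-2} with p_{-2}=0, p_{-1}=1, q_{-2}=1, q_{-1}=0), until the denominator exceeds 20:
  i=0: a_0=3, p_0 = 3*1 + 0 = 3, q_0 = 3*0 + 1 = 1.
  i=1: a_1=3, p_1 = 3*3 + 1 = 10, q_1 = 3*1 + 0 = 3.
  i=2: a_2=1, p_2 = 1*10 + 3 = 13, q_2 = 1*3 + 1 = 4.
  i=3: a_3=1, p_3 = 1*13 + 10 = 23, q_3 = 1*4 + 3 = 7.
  i=4: a_4=1, p_4 = 1*23 + 13 = 36, q_4 = 1*7 + 4 = 11.
  i=5: a_5=2, p_5 = 2*36 + 23 = 95, q_5 = 2*11 + 7 = 29.
q_5 = 29 > 20, so the last convergent with denominator <= 20 is p_4/q_4 = 36/11.
The closest fraction with denominator <= 20 is either p_4/q_4 or the intermediate fraction (k*p_4 + p_3)/(k*q_4 + q_3) with the largest k >= 1 whose denominator stays <= 20; these approach x as k grows, and every other convergent or intermediate fraction in range is farther away.
Largest k: floor((20 - q_3)/q_4) = floor((20 - 7)/11) = 1.
That gives (1*36 + 23)/(1*11 + 7) = 59/18.
Compare the errors: |x - 36/11| = |95*11 - 36*29|/(29*11) = 1/319, and |x - 59/18| = |95*18 - 59*29|/(29*18) = 1/522.
Cross-multiplying, 1*319 = 319 < 522 = 1*522, so 1/522 is smaller: the intermediate fraction 59/18 is closer to x than 36/11.

59/18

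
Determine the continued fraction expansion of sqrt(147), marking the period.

Write x_i = (sqrt(147) + m_i)/d_i with (m_0, d_0) = (0, 1). a_0 = floor(sqrt(147)) = 12, since 12^2 = 144 <= 147 < 169 = 13^2.
Iterate m_{i+1} = d_i*a_i - m_i, d_{i+1} = (147 - m_{i+1}^2)/d_i, a_{i+1} = floor((a_0 + m_{i+1})/d_{i+1}):
  m_1 = 1*12 - 0 = 12, d_1 = (147 - 12^2)/1 = 3/1 = 3, a_1 = floor((12 + 12)/3) = 8.
  m_2 = 3*8 - 12 = 12, d_2 = (147 - 12^2)/3 = 3/3 = 1, a_2 = floor((12 + 12)/1) = 24.
  m_3 = 1*24 - 12 = 12, d_3 = (147 - 12^2)/1 = 3/1 = 3: (m_3, d_3) = (m_1, d_1) = (12, 3), so from here the quotients repeat a_1, a_2; the period length is 2.
Hence the expansion of sqrt(147) is a_0 = 12 followed by the repeating block 8, 24 (period 2).

[12; (8, 24)]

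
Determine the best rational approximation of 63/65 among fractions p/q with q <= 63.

32/33

Expand x = 63/65 as a continued fraction with the Euclidean algorithm:
  63 = 0*65 + 63, so a_0 = 0.
  65 = 1*63 + 2, so a_1 = 1.
  63 = 31*2 + 1, so a_2 = 31.
  2 = 2*1 + 0, so a_3 = 2.
so x = [0; 1, 31, 2].
Convergents (p_i = a_i*p_{i-1} + p_{i-2}, q_i = a_i*q_{i-1} + q_{i-2} with p_{-2}=0, p_{-1}=1, q_{-2}=1, q_{-1}=0), until the denominator exceeds 63:
  i=0: a_0=0, p_0 = 0*1 + 0 = 0, q_0 = 0*0 + 1 = 1.
  i=1: a_1=1, p_1 = 1*0 + 1 = 1, q_1 = 1*1 + 0 = 1.
  i=2: a_2=31, p_2 = 31*1 + 0 = 31, q_2 = 31*1 + 1 = 32.
  i=3: a_3=2, p_3 = 2*31 + 1 = 63, q_3 = 2*32 + 1 = 65.
q_3 = 65 > 63, so the last convergent with denominator <= 63 is p_2/q_2 = 31/32.
The closest fraction with denominator <= 63 is either p_2/q_2 or the intermediate fraction (k*p_2 + p_1)/(k*q_2 + q_1) with the largest k >= 1 whose denominator stays <= 63; these approach x as k grows, and every other convergent or intermediate fraction in range is farther away.
Largest k: floor((63 - q_1)/q_2) = floor((63 - 1)/32) = 1.
That gives (1*31 + 1)/(1*32 + 1) = 32/33.
Compare the errors: |x - 31/32| = |63*32 - 31*65|/(65*32) = 1/2080, and |x - 32/33| = |63*33 - 32*65|/(65*33) = 1/2145.
Cross-multiplying, 1*2080 = 2080 < 2145 = 1*2145, so 1/2145 is smaller: the intermediate fraction 32/33 is closer to x than 31/32.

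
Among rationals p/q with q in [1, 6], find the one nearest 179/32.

28/5

Expand x = 179/32 as a continued fraction with the Euclidean algorithm:
  179 = 5*32 + 19, so a_0 = 5.
  32 = 1*19 + 13, so a_1 = 1.
  19 = 1*13 + 6, so a_2 = 1.
  13 = 2*6 + 1, so a_3 = 2.
  6 = 6*1 + 0, so a_4 = 6.
so x = [5; 1, 1, 2, 6].
Convergents (p_i = a_i*p_{i-1} + p_{i-2}, q_i = a_i*q_{i-1} + q_{i-2} with p_{-2}=0, p_{-1}=1, q_{-2}=1, q_{-1}=0), until the denominator exceeds 6:
  i=0: a_0=5, p_0 = 5*1 + 0 = 5, q_0 = 5*0 + 1 = 1.
  i=1: a_1=1, p_1 = 1*5 + 1 = 6, q_1 = 1*1 + 0 = 1.
  i=2: a_2=1, p_2 = 1*6 + 5 = 11, q_2 = 1*1 + 1 = 2.
  i=3: a_3=2, p_3 = 2*11 + 6 = 28, q_3 = 2*2 + 1 = 5.
  i=4: a_4=6, p_4 = 6*28 + 11 = 179, q_4 = 6*5 + 2 = 32.
q_4 = 32 > 6, so the last convergent with denominator <= 6 is p_3/q_3 = 28/5.
The closest fraction with denominator <= 6 is either p_3/q_3 or the intermediate fraction (k*p_3 + p_2)/(k*q_3 + q_2) with the largest k >= 1 whose denominator stays <= 6; these approach x as k grows, and every other convergent or intermediate fraction in range is farther away.
Largest k: floor((6 - q_2)/q_3) = floor((6 - 2)/5) = 0.
Since k = 0, no intermediate fraction beyond p_3/q_3 has denominator <= 6, so the convergent 28/5 is the closest (its error is |179*5 - 28*32|/(32*5) = 1/160).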